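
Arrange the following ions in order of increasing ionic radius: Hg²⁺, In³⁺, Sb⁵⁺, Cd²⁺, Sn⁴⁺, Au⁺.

First list Z and electron count for each: Sb⁵⁺ has 46 e⁻ (Z=51), Sn⁴⁺ has 46 e⁻ (Z=50), In³⁺ has 46 e⁻ (Z=49), Cd²⁺ has 46 e⁻ (Z=48), Hg²⁺ has 78 e⁻ (Z=80), Au⁺ has 78 e⁻ (Z=79). Sb⁵⁺ < Sn⁴⁺ (isoelectronic, higher Z=51 is smaller); Sn⁴⁺ < In³⁺ (both 46 e⁻, Z=50>49); In³⁺ < Cd²⁺ (both 46 e⁻, Z=49>48); Cd²⁺ < Hg²⁺ (same group, 1 shell fewer); Hg²⁺ < Au⁺ (both 78 e⁻, Z=80>79).

Sb⁵⁺ < Sn⁴⁺ < In³⁺ < Cd²⁺ < Hg²⁺ < Au⁺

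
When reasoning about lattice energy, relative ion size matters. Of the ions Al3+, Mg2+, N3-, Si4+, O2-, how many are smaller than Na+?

3

These species are isoelectronic with 10 electrons. The only difference is the number of protons: Si4+ (Z=14), Al3+ (Z=13), Mg2+ (Z=12), Na+ (Z=11), O2- (Z=8), N3- (Z=7). The strongest nuclear pull (Si4+) gives the smallest ion.
Overall: Si4+ < Al3+ < Mg2+ < Na+ < O2- < N3-. Na+ has 3 below it and 2 above. Count: 3.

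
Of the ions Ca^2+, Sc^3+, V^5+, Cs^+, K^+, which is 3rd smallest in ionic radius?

Ca^2+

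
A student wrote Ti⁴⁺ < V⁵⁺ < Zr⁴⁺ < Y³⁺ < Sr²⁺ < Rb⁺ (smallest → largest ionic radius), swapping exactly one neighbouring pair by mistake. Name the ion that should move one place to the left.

Check each adjacent pair. Ti⁴⁺ and V⁵⁺ are reversed: both have 18 electrons but Z(V)=23 > Z(Ti)=22, so V⁵⁺ should be the smaller of the two. No other neighbouring pair contradicts the periodic trends, so V⁵⁺ is the ion listed too late.

V⁵⁺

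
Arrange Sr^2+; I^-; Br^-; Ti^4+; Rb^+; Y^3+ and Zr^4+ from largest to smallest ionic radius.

I^- > Br^- > Rb^+ > Sr^2+ > Y^3+ > Zr^4+ > Ti^4+

Electron counts and nuclear charges: Ti^4+: 18 e⁻, Z=22, Zr^4+: 36 e⁻, Z=40, Y^3+: 36 e⁻, Z=39, Sr^2+: 36 e⁻, Z=38, Rb^+: 36 e⁻, Z=37, Br^-: 36 e⁻, Z=35, I^-: 54 e⁻, Z=53. Ti^4+ < Zr^4+ (same group, period 4 vs 5); Zr^4+ < Y^3+ (both 36 e⁻, Z=40>39); Y^3+ < Sr^2+ (isoelectronic, higher Z=39 is smaller); Sr^2+ < Rb^+ (both 36 e⁻, Z=38>37); Rb^+ < Br^- (isoelectronic, higher Z=37 is smaller); Br^- < I^- (same group, period 4 vs 5).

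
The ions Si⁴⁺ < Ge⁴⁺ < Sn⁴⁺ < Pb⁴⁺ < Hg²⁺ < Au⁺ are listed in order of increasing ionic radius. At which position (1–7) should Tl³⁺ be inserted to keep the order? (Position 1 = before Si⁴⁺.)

Tabulating Z and e⁻: Si⁴⁺: 10 e⁻, Z=14, Ge⁴⁺: 28 e⁻, Z=32, Sn⁴⁺: 46 e⁻, Z=50, Pb⁴⁺: 78 e⁻, Z=82, Tl³⁺: 78 e⁻, Z=81, Hg²⁺: 78 e⁻, Z=80, Au⁺: 78 e⁻, Z=79. Si⁴⁺ < Ge⁴⁺ (same group, period 3 vs 4); Ge⁴⁺ < Sn⁴⁺ (same group, 1 shell fewer); Sn⁴⁺ < Pb⁴⁺ (same group, 1 shell fewer); Pb⁴⁺ < Tl³⁺ (isoelectronic, higher Z=82 is smaller); Tl³⁺ < Hg²⁺ (isoelectronic, higher Z=81 is smaller); Hg²⁺ < Au⁺ (both 78 e⁻, Z=80>79).
With Tl³⁺ included the full order is Si⁴⁺ < Ge⁴⁺ < Sn⁴⁺ < Pb⁴⁺ < Tl³⁺ < Hg²⁺ < Au⁺, so it takes position 5.

5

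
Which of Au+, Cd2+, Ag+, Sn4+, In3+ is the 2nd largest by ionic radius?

First list Z and electron count for each: Sn4+: 46 e⁻, Z=50, In3+: 46 e⁻, Z=49, Cd2+: 46 e⁻, Z=48, Ag+: 46 e⁻, Z=47, Au+: 78 e⁻, Z=79. Sn4+ < In3+ (both 46 e⁻, Z=50>49); In3+ < Cd2+ (isoelectronic, higher Z=49 is smaller); Cd2+ < Ag+ (isoelectronic, higher Z=48 is smaller); Ag+ < Au+ (same group, 1 shell fewer).
So the order is Sn4+ < In3+ < Cd2+ < Ag+ < Au+; the 2nd-largest ion is Ag+.

Ag+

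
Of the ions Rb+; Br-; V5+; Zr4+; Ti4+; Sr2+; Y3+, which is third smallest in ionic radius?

First list Z and electron count for each: V5+ (Z=23, 18 e⁻), Ti4+ (Z=22, 18 e⁻), Zr4+ (Z=40, 36 e⁻), Y3+ (Z=39, 36 e⁻), Sr2+ (Z=38, 36 e⁻), Rb+ (Z=37, 36 e⁻), Br- (Z=35, 36 e⁻). V5+ < Ti4+ (both 18 e⁻, Z=23>22); Ti4+ < Zr4+ (same group, 1 shell fewer); Zr4+ < Y3+ (isoelectronic, higher Z=40 is smaller); Y3+ < Sr2+ (isoelectronic, higher Z=39 is smaller); Sr2+ < Rb+ (isoelectronic, higher Z=38 is smaller); Rb+ < Br- (isoelectronic, higher Z=37 is smaller).
So the order is V5+ < Ti4+ < Zr4+ < Y3+ < Sr2+ < Rb+ < Br-; the 3rd-smallest ion is Zr4+.

Zr4+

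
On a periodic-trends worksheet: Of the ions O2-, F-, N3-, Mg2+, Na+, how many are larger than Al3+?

5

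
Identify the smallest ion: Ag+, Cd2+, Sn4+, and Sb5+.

All of these have 46 electrons (isoelectronic). With the same electron cloud, the ion with the most protons pulls it in tightest. Nuclear charges: Sb5+ (Z=51), Sn4+ (Z=50), Cd2+ (Z=48), Ag+ (Z=47). Highest Z is smallest.

Sb5+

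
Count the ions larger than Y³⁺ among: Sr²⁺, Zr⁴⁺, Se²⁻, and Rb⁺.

All of these have 36 electrons (isoelectronic). With the same electron cloud, the ion with the most protons pulls it in tightest. Nuclear charges: Zr⁴⁺ (Z=40), Y³⁺ (Z=39), Sr²⁺ (Z=38), Rb⁺ (Z=37), Se²⁻ (Z=34). Highest Z is smallest.
Ordering all of them (including Y³⁺) by radius gives Zr⁴⁺ < Y³⁺ < Sr²⁺ < Rb⁺ < Se²⁻. That's 3.

3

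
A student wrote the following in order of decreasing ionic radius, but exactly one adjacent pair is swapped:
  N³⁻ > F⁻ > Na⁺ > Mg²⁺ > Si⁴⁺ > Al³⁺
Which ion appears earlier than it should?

Check each adjacent pair. Si⁴⁺ and Al³⁺ are reversed: they are isoelectronic (10 e⁻) and Si has more protons than Al (14 vs 13), making Si⁴⁺ smaller. No other neighbouring pair contradicts the periodic trends, so Si⁴⁺ is the ion listed too early.

Si⁴⁺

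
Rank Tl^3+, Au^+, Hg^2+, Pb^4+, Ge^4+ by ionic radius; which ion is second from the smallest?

Pb^4+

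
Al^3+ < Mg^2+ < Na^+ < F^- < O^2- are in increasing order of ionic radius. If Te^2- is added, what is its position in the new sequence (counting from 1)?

6

Al^3+ (Z=13, 10 e⁻), Mg^2+ (Z=12, 10 e⁻), Na^+ (Z=11, 10 e⁻), F^- (Z=9, 10 e⁻), O^2- (Z=8, 10 e⁻), Te^2- (Z=52, 54 e⁻). Al^3+ < Mg^2+ (both 10 e⁻, Z=13>12); Mg^2+ < Na^+ (isoelectronic, higher Z=12 is smaller); Na^+ < F^- (isoelectronic, higher Z=11 is smaller); F^- < O^2- (isoelectronic, higher Z=9 is smaller); O^2- < Te^2- (same group, period 2 vs 5).
Putting Te^2- in gives Al^3+ < Mg^2+ < Na^+ < F^- < O^2- < Te^2-; it lands at slot 6.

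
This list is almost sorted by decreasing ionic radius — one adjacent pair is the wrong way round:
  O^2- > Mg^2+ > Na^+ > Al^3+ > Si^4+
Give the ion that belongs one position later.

Compare adjacent ions: Mg^2+ and Na^+ share 10 electrons; the higher nuclear charge on Mg (Z=12) contracts it more, so Mg^2+ < Na^+ — yet in this decreasing list Mg^2+ sits before Na^+. Nothing else is reversed, so Mg^2+ should move one place to the right.

Mg^2+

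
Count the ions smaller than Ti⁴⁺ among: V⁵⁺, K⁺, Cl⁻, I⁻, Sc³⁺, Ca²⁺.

First list Z and electron count for each: V⁵⁺ (Z=23, 18 e⁻), Ti⁴⁺ (Z=22, 18 e⁻), Sc³⁺ (Z=21, 18 e⁻), Ca²⁺ (Z=20, 18 e⁻), K⁺ (Z=19, 18 e⁻), Cl⁻ (Z=17, 18 e⁻), I⁻ (Z=53, 54 e⁻). V⁵⁺ < Ti⁴⁺ (isoelectronic, higher Z=23 is smaller); Ti⁴⁺ < Sc³⁺ (isoelectronic, higher Z=22 is smaller); Sc³⁺ < Ca²⁺ (both 18 e⁻, Z=21>20); Ca²⁺ < K⁺ (isoelectronic, higher Z=20 is smaller); K⁺ < Cl⁻ (isoelectronic, higher Z=19 is smaller); Cl⁻ < I⁻ (same group, period 3 vs 5).
Relative to Ti⁴⁺, the ions that are smaller are V⁵⁺. Count: 1.

1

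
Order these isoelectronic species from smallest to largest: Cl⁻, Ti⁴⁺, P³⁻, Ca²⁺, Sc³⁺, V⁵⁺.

All of these have 18 electrons (isoelectronic). With the same electron cloud, the ion with the most protons pulls it in tightest. Nuclear charges: V⁵⁺ (Z=23), Ti⁴⁺ (Z=22), Sc³⁺ (Z=21), Ca²⁺ (Z=20), Cl⁻ (Z=17), P³⁻ (Z=15). Highest Z is smallest.

V⁵⁺ < Ti⁴⁺ < Sc³⁺ < Ca²⁺ < Cl⁻ < P³⁻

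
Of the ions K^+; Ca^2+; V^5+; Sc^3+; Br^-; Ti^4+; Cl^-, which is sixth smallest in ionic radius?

V^5+: 18 e⁻, Z=23, Ti^4+: 18 e⁻, Z=22, Sc^3+: 18 e⁻, Z=21, Ca^2+: 18 e⁻, Z=20, K^+: 18 e⁻, Z=19, Cl^-: 18 e⁻, Z=17, Br^-: 36 e⁻, Z=35. V^5+ < Ti^4+ (both 18 e⁻, Z=23>22); Ti^4+ < Sc^3+ (both 18 e⁻, Z=22>21); Sc^3+ < Ca^2+ (both 18 e⁻, Z=21>20); Ca^2+ < K^+ (isoelectronic, higher Z=20 is smaller); K^+ < Cl^- (both 18 e⁻, Z=19>17); Cl^- < Br^- (same group, period 3 vs 4).
Ordering: V^5+ < Ti^4+ < Sc^3+ < Ca^2+ < K^+ < Cl^- < Br^-. The sixth smallest is Cl^-.

Cl^-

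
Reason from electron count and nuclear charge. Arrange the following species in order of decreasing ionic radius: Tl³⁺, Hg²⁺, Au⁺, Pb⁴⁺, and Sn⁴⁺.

Au⁺ > Hg²⁺ > Tl³⁺ > Pb⁴⁺ > Sn⁴⁺

Tabulating Z and e⁻: Sn⁴⁺ has 46 e⁻ (Z=50), Pb⁴⁺ has 78 e⁻ (Z=82), Tl³⁺ has 78 e⁻ (Z=81), Hg²⁺ has 78 e⁻ (Z=80), Au⁺ has 78 e⁻ (Z=79). Sn⁴⁺ < Pb⁴⁺ (same group, 1 shell fewer); Pb⁴⁺ < Tl³⁺ (isoelectronic, higher Z=82 is smaller); Tl³⁺ < Hg²⁺ (both 78 e⁻, Z=81>80); Hg²⁺ < Au⁺ (both 78 e⁻, Z=80>79).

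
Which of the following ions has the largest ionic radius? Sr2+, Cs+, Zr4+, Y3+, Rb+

Cs+

Zr4+: 36 e⁻, Z=40, Y3+: 36 e⁻, Z=39, Sr2+: 36 e⁻, Z=38, Rb+: 36 e⁻, Z=37, Cs+: 54 e⁻, Z=55. Zr4+ < Y3+ (isoelectronic, higher Z=40 is smaller); Y3+ < Sr2+ (both 36 e⁻, Z=39>38); Sr2+ < Rb+ (both 36 e⁻, Z=38>37); Rb+ < Cs+ (same group, period 5 vs 6).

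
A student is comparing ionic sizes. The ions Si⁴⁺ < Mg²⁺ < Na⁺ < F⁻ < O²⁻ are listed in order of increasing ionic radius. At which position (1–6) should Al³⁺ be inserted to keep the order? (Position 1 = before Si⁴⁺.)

These species are isoelectronic with 10 electrons. The only difference is the number of protons: Si⁴⁺ (Z=14), Al³⁺ (Z=13), Mg²⁺ (Z=12), Na⁺ (Z=11), F⁻ (Z=9), O²⁻ (Z=8). The strongest nuclear pull (Si⁴⁺) gives the smallest ion.
With Al³⁺ included the full order is Si⁴⁺ < Al³⁺ < Mg²⁺ < Na⁺ < F⁻ < O²⁻, so it takes position 2.

2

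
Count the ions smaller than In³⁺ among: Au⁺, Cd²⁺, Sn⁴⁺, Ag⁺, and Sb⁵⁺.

2

Electron counts and nuclear charges: Sb⁵⁺ has 46 e⁻ (Z=51), Sn⁴⁺ has 46 e⁻ (Z=50), In³⁺ has 46 e⁻ (Z=49), Cd²⁺ has 46 e⁻ (Z=48), Ag⁺ has 46 e⁻ (Z=47), Au⁺ has 78 e⁻ (Z=79). Sb⁵⁺ < Sn⁴⁺ (isoelectronic, higher Z=51 is smaller); Sn⁴⁺ < In³⁺ (isoelectronic, higher Z=50 is smaller); In³⁺ < Cd²⁺ (isoelectronic, higher Z=49 is smaller); Cd²⁺ < Ag⁺ (both 46 e⁻, Z=48>47); Ag⁺ < Au⁺ (same group, 1 shell fewer).
Overall: Sb⁵⁺ < Sn⁴⁺ < In³⁺ < Cd²⁺ < Ag⁺ < Au⁺. In³⁺ has 2 below it and 3 above. Count: 2.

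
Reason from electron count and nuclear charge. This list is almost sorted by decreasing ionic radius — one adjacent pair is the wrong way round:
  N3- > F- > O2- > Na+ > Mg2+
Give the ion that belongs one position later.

F-

Scanning neighbour by neighbour, only F-/O2- violates a trend: both have 10 electrons but Z(F)=9 > Z(O)=8, so F- should be the smaller of the two. That makes F- the one sitting a position early relative to where it belongs.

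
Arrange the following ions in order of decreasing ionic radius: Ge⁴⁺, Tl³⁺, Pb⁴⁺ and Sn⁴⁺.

Ge⁴⁺ has 28 e⁻ (Z=32), Sn⁴⁺ has 46 e⁻ (Z=50), Pb⁴⁺ has 78 e⁻ (Z=82), Tl³⁺ has 78 e⁻ (Z=81). Ge⁴⁺ < Sn⁴⁺ (same group, period 4 vs 5); Sn⁴⁺ < Pb⁴⁺ (same group, 1 shell fewer); Pb⁴⁺ < Tl³⁺ (isoelectronic, higher Z=82 is smaller).

Tl³⁺ > Pb⁴⁺ > Sn⁴⁺ > Ge⁴⁺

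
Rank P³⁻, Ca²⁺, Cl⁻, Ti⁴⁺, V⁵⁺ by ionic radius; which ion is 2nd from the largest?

Cl⁻

These species are isoelectronic with 18 electrons. The only difference is the number of protons: V⁵⁺ (Z=23), Ti⁴⁺ (Z=22), Ca²⁺ (Z=20), Cl⁻ (Z=17), P³⁻ (Z=15). The strongest nuclear pull (V⁵⁺) gives the smallest ion.
Full ascending order: V⁵⁺ < Ti⁴⁺ < Ca²⁺ < Cl⁻ < P³⁻. Counting from the largest, position 2 is Cl⁻.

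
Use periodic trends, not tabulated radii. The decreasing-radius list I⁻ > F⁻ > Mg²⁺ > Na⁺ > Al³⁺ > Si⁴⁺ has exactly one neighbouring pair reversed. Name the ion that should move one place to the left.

The pair Mg²⁺, Na⁺ is the wrong way round — they are isoelectronic (10 e⁻) and Mg has more protons than Na (12 vs 11), making Mg²⁺ smaller. All other adjacent pairs agree with periodic trends, so Na⁺ is the misplaced ion.

Na⁺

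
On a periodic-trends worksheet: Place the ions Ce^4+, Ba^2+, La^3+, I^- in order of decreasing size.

All of these have 54 electrons (isoelectronic). With the same electron cloud, the ion with the most protons pulls it in tightest. Nuclear charges: Ce^4+ (Z=58), La^3+ (Z=57), Ba^2+ (Z=56), I^- (Z=53). Highest Z is smallest.

I^- > Ba^2+ > La^3+ > Ce^4+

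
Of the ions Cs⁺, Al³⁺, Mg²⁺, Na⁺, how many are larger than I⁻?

Work out protons and electrons: Al³⁺ has 10 e⁻ (Z=13), Mg²⁺ has 10 e⁻ (Z=12), Na⁺ has 10 e⁻ (Z=11), Cs⁺ has 54 e⁻ (Z=55), I⁻ has 54 e⁻ (Z=53). Al³⁺ < Mg²⁺ (both 10 e⁻, Z=13>12); Mg²⁺ < Na⁺ (both 10 e⁻, Z=12>11); Na⁺ < Cs⁺ (same group, period 3 vs 6); Cs⁺ < I⁻ (both 54 e⁻, Z=55>53).
Placing each against I⁻: smaller — Al³⁺, Mg²⁺, Na⁺, Cs⁺; larger — none. Count: 0.

0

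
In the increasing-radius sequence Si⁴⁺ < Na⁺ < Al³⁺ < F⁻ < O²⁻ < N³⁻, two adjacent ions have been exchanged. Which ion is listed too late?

Compare adjacent ions: they are isoelectronic (10 e⁻) and Al has more protons than Na (13 vs 11), making Al³⁺ smaller — yet in this increasing list Na⁺ sits before Al³⁺. Nothing else is reversed, so Al³⁺ should move one place to the left.

Al³⁺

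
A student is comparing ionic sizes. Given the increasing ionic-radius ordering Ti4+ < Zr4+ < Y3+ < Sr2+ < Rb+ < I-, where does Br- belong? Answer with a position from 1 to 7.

6

Ti4+: 18 e⁻, Z=22, Zr4+: 36 e⁻, Z=40, Y3+: 36 e⁻, Z=39, Sr2+: 36 e⁻, Z=38, Rb+: 36 e⁻, Z=37, Br-: 36 e⁻, Z=35, I-: 54 e⁻, Z=53. Ti4+ < Zr4+ (same group, period 4 vs 5); Zr4+ < Y3+ (isoelectronic, higher Z=40 is smaller); Y3+ < Sr2+ (both 36 e⁻, Z=39>38); Sr2+ < Rb+ (isoelectronic, higher Z=38 is smaller); Rb+ < Br- (isoelectronic, higher Z=37 is smaller); Br- < I- (same group, 1 shell fewer).
The complete sequence is Ti4+ < Zr4+ < Y3+ < Sr2+ < Rb+ < Br- < I-. Br- sits at position 6.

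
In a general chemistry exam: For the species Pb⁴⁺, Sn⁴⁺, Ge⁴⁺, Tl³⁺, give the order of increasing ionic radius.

Ge⁴⁺ < Sn⁴⁺ < Pb⁴⁺ < Tl³⁺

Electron counts and nuclear charges: Ge⁴⁺ (Z=32, 28 e⁻), Sn⁴⁺ (Z=50, 46 e⁻), Pb⁴⁺ (Z=82, 78 e⁻), Tl³⁺ (Z=81, 78 e⁻). Ge⁴⁺ < Sn⁴⁺ (same group, period 4 vs 5); Sn⁴⁺ < Pb⁴⁺ (same group, 1 shell fewer); Pb⁴⁺ < Tl³⁺ (isoelectronic, higher Z=82 is smaller).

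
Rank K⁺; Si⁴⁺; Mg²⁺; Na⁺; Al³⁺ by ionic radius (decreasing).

K⁺ > Na⁺ > Mg²⁺ > Al³⁺ > Si⁴⁺

Electron counts and nuclear charges: Si⁴⁺ (Z=14, 10 e⁻), Al³⁺ (Z=13, 10 e⁻), Mg²⁺ (Z=12, 10 e⁻), Na⁺ (Z=11, 10 e⁻), K⁺ (Z=19, 18 e⁻). Si⁴⁺ < Al³⁺ (both 10 e⁻, Z=14>13); Al³⁺ < Mg²⁺ (both 10 e⁻, Z=13>12); Mg²⁺ < Na⁺ (both 10 e⁻, Z=12>11); Na⁺ < K⁺ (same group, period 3 vs 4).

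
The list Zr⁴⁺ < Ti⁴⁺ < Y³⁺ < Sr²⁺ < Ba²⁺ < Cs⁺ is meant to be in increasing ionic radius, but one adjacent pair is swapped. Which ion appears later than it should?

Check each adjacent pair. Zr⁴⁺ and Ti⁴⁺ are reversed: both in group 4 with the same charge; Ti⁴⁺ (period 4) has the smaller radius. No other neighbouring pair contradicts the periodic trends, so Ti⁴⁺ is the ion listed too late.

Ti⁴⁺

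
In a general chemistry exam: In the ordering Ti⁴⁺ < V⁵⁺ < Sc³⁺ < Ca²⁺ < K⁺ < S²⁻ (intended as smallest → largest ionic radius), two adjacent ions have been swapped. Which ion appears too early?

Ti⁴⁺

Check each adjacent pair. Ti⁴⁺ and V⁵⁺ are reversed: both have 18 electrons but Z(V)=23 > Z(Ti)=22, so V⁵⁺ should be the smaller of the two. No other neighbouring pair contradicts the periodic trends, so Ti⁴⁺ is the ion listed too early.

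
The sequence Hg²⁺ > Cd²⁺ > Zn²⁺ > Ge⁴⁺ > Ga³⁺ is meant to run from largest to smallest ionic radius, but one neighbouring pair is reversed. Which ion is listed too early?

Ge⁴⁺

Compare adjacent ions: both have 28 electrons but Z(Ge)=32 > Z(Ga)=31, so Ge⁴⁺ should be the smaller of the two — yet in this decreasing list Ge⁴⁺ sits before Ga³⁺. Nothing else is reversed, so Ge⁴⁺ should move one place to the right.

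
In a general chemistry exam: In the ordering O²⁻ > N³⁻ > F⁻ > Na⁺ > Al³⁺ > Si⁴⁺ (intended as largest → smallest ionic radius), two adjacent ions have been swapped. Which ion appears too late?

Scanning neighbour by neighbour, only O²⁻/N³⁻ violates a trend: they are isoelectronic (10 e⁻) and O has more protons than N (8 vs 7), making O²⁻ smaller. That makes N³⁻ the one sitting a position late relative to where it belongs.

N³⁻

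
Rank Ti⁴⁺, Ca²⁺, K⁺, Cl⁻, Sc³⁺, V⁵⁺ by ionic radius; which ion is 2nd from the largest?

K⁺

These species are isoelectronic with 18 electrons. The only difference is the number of protons: V⁵⁺ (Z=23), Ti⁴⁺ (Z=22), Sc³⁺ (Z=21), Ca²⁺ (Z=20), K⁺ (Z=19), Cl⁻ (Z=17). The strongest nuclear pull (V⁵⁺) gives the smallest ion.
That gives V⁵⁺ < Ti⁴⁺ < Sc³⁺ < Ca²⁺ < K⁺ < Cl⁻. From the largest end, number 2 is K⁺.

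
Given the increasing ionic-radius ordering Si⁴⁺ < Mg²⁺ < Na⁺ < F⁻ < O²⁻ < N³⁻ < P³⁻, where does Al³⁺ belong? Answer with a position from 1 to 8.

Electron counts and nuclear charges: Si⁴⁺: 10 e⁻, Z=14, Al³⁺: 10 e⁻, Z=13, Mg²⁺: 10 e⁻, Z=12, Na⁺: 10 e⁻, Z=11, F⁻: 10 e⁻, Z=9, O²⁻: 10 e⁻, Z=8, N³⁻: 10 e⁻, Z=7, P³⁻: 18 e⁻, Z=15. Si⁴⁺ < Al³⁺ (both 10 e⁻, Z=14>13); Al³⁺ < Mg²⁺ (isoelectronic, higher Z=13 is smaller); Mg²⁺ < Na⁺ (isoelectronic, higher Z=12 is smaller); Na⁺ < F⁻ (both 10 e⁻, Z=11>9); F⁻ < O²⁻ (isoelectronic, higher Z=9 is smaller); O²⁻ < N³⁻ (both 10 e⁻, Z=8>7); N³⁻ < P³⁻ (same group, period 2 vs 3).
The complete sequence is Si⁴⁺ < Al³⁺ < Mg²⁺ < Na⁺ < F⁻ < O²⁻ < N³⁻ < P³⁻. Al³⁺ sits at position 2.

2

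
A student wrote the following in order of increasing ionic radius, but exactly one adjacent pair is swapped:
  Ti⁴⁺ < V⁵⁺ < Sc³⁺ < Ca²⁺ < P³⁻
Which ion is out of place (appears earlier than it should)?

Ti⁴⁺

Scanning neighbour by neighbour, only Ti⁴⁺/V⁵⁺ violates a trend: V⁵⁺ and Ti⁴⁺ share 18 electrons; the higher nuclear charge on V (Z=23) contracts it more, so V⁵⁺ < Ti⁴⁺. That makes Ti⁴⁺ the one sitting a position early relative to where it belongs.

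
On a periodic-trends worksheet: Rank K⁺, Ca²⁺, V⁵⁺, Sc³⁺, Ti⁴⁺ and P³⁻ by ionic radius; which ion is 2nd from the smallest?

Ti⁴⁺

All of these have 18 electrons (isoelectronic). With the same electron cloud, the ion with the most protons pulls it in tightest. Nuclear charges: V⁵⁺ (Z=23), Ti⁴⁺ (Z=22), Sc³⁺ (Z=21), Ca²⁺ (Z=20), K⁺ (Z=19), P³⁻ (Z=15). Highest Z is smallest.
Ordering: V⁵⁺ < Ti⁴⁺ < Sc³⁺ < Ca²⁺ < K⁺ < P³⁻. The 2nd smallest is Ti⁴⁺.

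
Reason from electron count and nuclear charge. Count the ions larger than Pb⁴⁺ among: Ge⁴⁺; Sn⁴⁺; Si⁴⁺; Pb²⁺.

Electron counts and nuclear charges: Si⁴⁺ (Z=14, 10 e⁻), Ge⁴⁺ (Z=32, 28 e⁻), Sn⁴⁺ (Z=50, 46 e⁻), Pb⁴⁺ (Z=82, 78 e⁻), Pb²⁺ (Z=82, 80 e⁻). Si⁴⁺ < Ge⁴⁺ (same group, 1 shell fewer); Ge⁴⁺ < Sn⁴⁺ (same group, period 4 vs 5); Sn⁴⁺ < Pb⁴⁺ (same group, period 5 vs 6); Pb⁴⁺ < Pb²⁺ (same element, +4 vs +2).
Relative to Pb⁴⁺, the ions that are larger are Pb²⁺. So 1 is larger.

1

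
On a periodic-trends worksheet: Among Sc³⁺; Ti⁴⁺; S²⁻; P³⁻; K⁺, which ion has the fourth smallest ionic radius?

S²⁻

These species are isoelectronic with 18 electrons. The only difference is the number of protons: Ti⁴⁺ (Z=22), Sc³⁺ (Z=21), K⁺ (Z=19), S²⁻ (Z=16), P³⁻ (Z=15). The strongest nuclear pull (Ti⁴⁺) gives the smallest ion.
Full ascending order: Ti⁴⁺ < Sc³⁺ < K⁺ < S²⁻ < P³⁻. Counting from the smallest, position 4 is S²⁻.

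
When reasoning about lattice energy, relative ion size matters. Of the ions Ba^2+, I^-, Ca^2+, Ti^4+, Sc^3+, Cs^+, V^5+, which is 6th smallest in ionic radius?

Cs^+

Tabulating Z and e⁻: V^5+ has 18 e⁻ (Z=23), Ti^4+ has 18 e⁻ (Z=22), Sc^3+ has 18 e⁻ (Z=21), Ca^2+ has 18 e⁻ (Z=20), Ba^2+ has 54 e⁻ (Z=56), Cs^+ has 54 e⁻ (Z=55), I^- has 54 e⁻ (Z=53). V^5+ < Ti^4+ (both 18 e⁻, Z=23>22); Ti^4+ < Sc^3+ (both 18 e⁻, Z=22>21); Sc^3+ < Ca^2+ (both 18 e⁻, Z=21>20); Ca^2+ < Ba^2+ (same group, 2 shells fewer); Ba^2+ < Cs^+ (both 54 e⁻, Z=56>55); Cs^+ < I^- (isoelectronic, higher Z=55 is smaller).
Ordering: V^5+ < Ti^4+ < Sc^3+ < Ca^2+ < Ba^2+ < Cs^+ < I^-. The 6th smallest is Cs^+.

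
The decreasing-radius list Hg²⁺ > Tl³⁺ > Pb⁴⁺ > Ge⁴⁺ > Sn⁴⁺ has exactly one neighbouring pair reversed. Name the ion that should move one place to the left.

The pair Ge⁴⁺, Sn⁴⁺ is the wrong way round — same group and charge — period 4 sits above period 5, so Ge⁴⁺ is smaller. All other adjacent pairs agree with periodic trends, so Sn⁴⁺ is the misplaced ion.

Sn⁴⁺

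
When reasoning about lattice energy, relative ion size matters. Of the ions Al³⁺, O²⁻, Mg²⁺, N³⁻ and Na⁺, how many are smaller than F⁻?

3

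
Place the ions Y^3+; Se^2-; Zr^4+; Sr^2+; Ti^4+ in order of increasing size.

Ti^4+ < Zr^4+ < Y^3+ < Sr^2+ < Se^2-

Ti^4+ has 18 e⁻ (Z=22), Zr^4+ has 36 e⁻ (Z=40), Y^3+ has 36 e⁻ (Z=39), Sr^2+ has 36 e⁻ (Z=38), Se^2- has 36 e⁻ (Z=34). Ti^4+ < Zr^4+ (same group, 1 shell fewer); Zr^4+ < Y^3+ (isoelectronic, higher Z=40 is smaller); Y^3+ < Sr^2+ (both 36 e⁻, Z=39>38); Sr^2+ < Se^2- (isoelectronic, higher Z=38 is smaller).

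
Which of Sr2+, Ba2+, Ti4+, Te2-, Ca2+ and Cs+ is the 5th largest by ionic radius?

Ti4+ has 18 e⁻ (Z=22), Ca2+ has 18 e⁻ (Z=20), Sr2+ has 36 e⁻ (Z=38), Ba2+ has 54 e⁻ (Z=56), Cs+ has 54 e⁻ (Z=55), Te2- has 54 e⁻ (Z=52). Ti4+ < Ca2+ (isoelectronic, higher Z=22 is smaller); Ca2+ < Sr2+ (same group, period 4 vs 5); Sr2+ < Ba2+ (same group, 1 shell fewer); Ba2+ < Cs+ (both 54 e⁻, Z=56>55); Cs+ < Te2- (both 54 e⁻, Z=55>52).
So the order is Ti4+ < Ca2+ < Sr2+ < Ba2+ < Cs+ < Te2-; the 5th-largest ion is Ca2+.

Ca2+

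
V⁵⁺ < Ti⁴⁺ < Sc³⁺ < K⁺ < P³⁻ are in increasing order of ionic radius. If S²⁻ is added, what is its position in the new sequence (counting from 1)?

These species are isoelectronic with 18 electrons. The only difference is the number of protons: V⁵⁺ (Z=23), Ti⁴⁺ (Z=22), Sc³⁺ (Z=21), K⁺ (Z=19), S²⁻ (Z=16), P³⁻ (Z=15). The strongest nuclear pull (V⁵⁺) gives the smallest ion.
Putting S²⁻ in gives V⁵⁺ < Ti⁴⁺ < Sc³⁺ < K⁺ < S²⁻ < P³⁻; it lands at slot 5.

5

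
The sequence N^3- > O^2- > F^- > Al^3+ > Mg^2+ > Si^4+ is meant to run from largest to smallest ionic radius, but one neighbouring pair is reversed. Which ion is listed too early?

The pair Al^3+, Mg^2+ is the wrong way round — both have 10 electrons but Z(Al)=13 > Z(Mg)=12, so Al^3+ should be the smaller of the two. All other adjacent pairs agree with periodic trends, so Al^3+ is the misplaced ion.

Al^3+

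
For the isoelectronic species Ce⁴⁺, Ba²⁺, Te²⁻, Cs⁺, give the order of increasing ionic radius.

Ce⁴⁺ < Ba²⁺ < Cs⁺ < Te²⁻

All of these have 54 electrons (isoelectronic). With the same electron cloud, the ion with the most protons pulls it in tightest. Nuclear charges: Ce⁴⁺ (Z=58), Ba²⁺ (Z=56), Cs⁺ (Z=55), Te²⁻ (Z=52). Highest Z is smallest.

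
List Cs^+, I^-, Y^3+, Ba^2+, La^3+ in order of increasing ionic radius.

Work out protons and electrons: Y^3+ has 36 e⁻ (Z=39), La^3+ has 54 e⁻ (Z=57), Ba^2+ has 54 e⁻ (Z=56), Cs^+ has 54 e⁻ (Z=55), I^- has 54 e⁻ (Z=53). Y^3+ < La^3+ (same group, period 5 vs 6); La^3+ < Ba^2+ (both 54 e⁻, Z=57>56); Ba^2+ < Cs^+ (both 54 e⁻, Z=56>55); Cs^+ < I^- (isoelectronic, higher Z=55 is smaller).

Y^3+ < La^3+ < Ba^2+ < Cs^+ < I^-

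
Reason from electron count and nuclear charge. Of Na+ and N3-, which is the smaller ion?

Na+

Each ion has 10 electrons. The ranking follows nuclear charge in reverse — greater Z gives a smaller radius. Na+ (Z=11), N3- (Z=7).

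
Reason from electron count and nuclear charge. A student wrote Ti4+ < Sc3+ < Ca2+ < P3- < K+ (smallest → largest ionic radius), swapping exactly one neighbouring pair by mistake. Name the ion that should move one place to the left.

K+

Check each adjacent pair. P3- and K+ are reversed: they are isoelectronic (18 e⁻) and K has more protons than P (19 vs 15), making K+ smaller. No other neighbouring pair contradicts the periodic trends, so K+ is the ion listed too late.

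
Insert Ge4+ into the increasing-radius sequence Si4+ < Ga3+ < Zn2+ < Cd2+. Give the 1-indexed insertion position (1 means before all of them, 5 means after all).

First list Z and electron count for each: Si4+ (Z=14, 10 e⁻), Ge4+ (Z=32, 28 e⁻), Ga3+ (Z=31, 28 e⁻), Zn2+ (Z=30, 28 e⁻), Cd2+ (Z=48, 46 e⁻). Si4+ < Ge4+ (same group, 1 shell fewer); Ge4+ < Ga3+ (isoelectronic, higher Z=32 is smaller); Ga3+ < Zn2+ (both 28 e⁻, Z=31>30); Zn2+ < Cd2+ (same group, 1 shell fewer).
Putting Ge4+ in gives Si4+ < Ge4+ < Ga3+ < Zn2+ < Cd2+; it lands at slot 2.

2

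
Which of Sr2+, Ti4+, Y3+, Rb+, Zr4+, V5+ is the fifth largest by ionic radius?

Ti4+

First list Z and electron count for each: V5+ has 18 e⁻ (Z=23), Ti4+ has 18 e⁻ (Z=22), Zr4+ has 36 e⁻ (Z=40), Y3+ has 36 e⁻ (Z=39), Sr2+ has 36 e⁻ (Z=38), Rb+ has 36 e⁻ (Z=37). V5+ < Ti4+ (both 18 e⁻, Z=23>22); Ti4+ < Zr4+ (same group, 1 shell fewer); Zr4+ < Y3+ (isoelectronic, higher Z=40 is smaller); Y3+ < Sr2+ (both 36 e⁻, Z=39>38); Sr2+ < Rb+ (both 36 e⁻, Z=38>37).
Full ascending order: V5+ < Ti4+ < Zr4+ < Y3+ < Sr2+ < Rb+. Counting from the largest, position 5 is Ti4+.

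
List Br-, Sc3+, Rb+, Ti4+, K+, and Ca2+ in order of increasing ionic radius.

First list Z and electron count for each: Ti4+: 18 e⁻, Z=22, Sc3+: 18 e⁻, Z=21, Ca2+: 18 e⁻, Z=20, K+: 18 e⁻, Z=19, Rb+: 36 e⁻, Z=37, Br-: 36 e⁻, Z=35. Ti4+ < Sc3+ (isoelectronic, higher Z=22 is smaller); Sc3+ < Ca2+ (both 18 e⁻, Z=21>20); Ca2+ < K+ (both 18 e⁻, Z=20>19); K+ < Rb+ (same group, 1 shell fewer); Rb+ < Br- (isoelectronic, higher Z=37 is smaller).

Ti4+ < Sc3+ < Ca2+ < K+ < Rb+ < Br-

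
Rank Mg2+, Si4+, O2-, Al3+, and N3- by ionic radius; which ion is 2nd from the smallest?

Al3+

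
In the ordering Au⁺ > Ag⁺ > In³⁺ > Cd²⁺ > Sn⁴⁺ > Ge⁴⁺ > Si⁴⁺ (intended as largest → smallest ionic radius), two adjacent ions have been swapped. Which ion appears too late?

Check each adjacent pair. In³⁺ and Cd²⁺ are reversed: both have 46 electrons but Z(In)=49 > Z(Cd)=48, so In³⁺ should be the smaller of the two. No other neighbouring pair contradicts the periodic trends, so Cd²⁺ is the ion listed too late.

Cd²⁺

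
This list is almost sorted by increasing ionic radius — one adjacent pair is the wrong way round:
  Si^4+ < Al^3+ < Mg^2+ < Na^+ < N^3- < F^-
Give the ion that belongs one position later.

N^3-

The pair N^3-, F^- is the wrong way round — F^- and N^3- share 10 electrons; the higher nuclear charge on F (Z=9) contracts it more, so F^- < N^3-. All other adjacent pairs agree with periodic trends, so N^3- is the misplaced ion.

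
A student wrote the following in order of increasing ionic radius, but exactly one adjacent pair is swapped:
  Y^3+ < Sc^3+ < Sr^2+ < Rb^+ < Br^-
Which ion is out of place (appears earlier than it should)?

Y^3+

The pair Y^3+, Sc^3+ is the wrong way round — both in group 3 with the same charge; Sc^3+ (period 4) has the smaller radius. All other adjacent pairs agree with periodic trends, so Y^3+ is the misplaced ion.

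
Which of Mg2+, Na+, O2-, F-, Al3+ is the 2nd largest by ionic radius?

All of these have 10 electrons (isoelectronic). With the same electron cloud, the ion with the most protons pulls it in tightest. Nuclear charges: Al3+ (Z=13), Mg2+ (Z=12), Na+ (Z=11), F- (Z=9), O2- (Z=8). Highest Z is smallest.
Ordering: Al3+ < Mg2+ < Na+ < F- < O2-. The 2nd largest is F-.

F-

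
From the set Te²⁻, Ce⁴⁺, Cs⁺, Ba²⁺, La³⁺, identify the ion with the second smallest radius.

These species are isoelectronic with 54 electrons. The only difference is the number of protons: Ce⁴⁺ (Z=58), La³⁺ (Z=57), Ba²⁺ (Z=56), Cs⁺ (Z=55), Te²⁻ (Z=52). The strongest nuclear pull (Ce⁴⁺) gives the smallest ion.
Full ascending order: Ce⁴⁺ < La³⁺ < Ba²⁺ < Cs⁺ < Te²⁻. Counting from the smallest, position 2 is La³⁺.

La³⁺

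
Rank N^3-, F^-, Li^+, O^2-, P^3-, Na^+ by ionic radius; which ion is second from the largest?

N^3-

Tabulating Z and e⁻: Li^+ (Z=3, 2 e⁻), Na^+ (Z=11, 10 e⁻), F^- (Z=9, 10 e⁻), O^2- (Z=8, 10 e⁻), N^3- (Z=7, 10 e⁻), P^3- (Z=15, 18 e⁻). Li^+ < Na^+ (same group, period 2 vs 3); Na^+ < F^- (isoelectronic, higher Z=11 is smaller); F^- < O^2- (isoelectronic, higher Z=9 is smaller); O^2- < N^3- (isoelectronic, higher Z=8 is smaller); N^3- < P^3- (same group, period 2 vs 3).
Full ascending order: Li^+ < Na^+ < F^- < O^2- < N^3- < P^3-. Counting from the largest, position 2 is N^3-.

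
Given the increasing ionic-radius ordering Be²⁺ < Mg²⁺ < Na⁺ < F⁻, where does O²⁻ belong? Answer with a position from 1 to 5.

Tabulating Z and e⁻: Be²⁺ (Z=4, 2 e⁻), Mg²⁺ (Z=12, 10 e⁻), Na⁺ (Z=11, 10 e⁻), F⁻ (Z=9, 10 e⁻), O²⁻ (Z=8, 10 e⁻). Be²⁺ < Mg²⁺ (same group, 1 shell fewer); Mg²⁺ < Na⁺ (isoelectronic, higher Z=12 is smaller); Na⁺ < F⁻ (isoelectronic, higher Z=11 is smaller); F⁻ < O²⁻ (both 10 e⁻, Z=9>8).
Merged order: Be²⁺ < Mg²⁺ < Na⁺ < F⁻ < O²⁻ — O²⁻ is number 5.

5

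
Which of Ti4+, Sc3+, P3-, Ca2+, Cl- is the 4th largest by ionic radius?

Isoelectronic series (18 e⁻ each). Size is set by nuclear charge: more protons means a smaller ion. Ti4+ (Z=22), Sc3+ (Z=21), Ca2+ (Z=20), Cl- (Z=17), P3- (Z=15).
That gives Ti4+ < Sc3+ < Ca2+ < Cl- < P3-. From the largest end, number 4 is Sc3+.

Sc3+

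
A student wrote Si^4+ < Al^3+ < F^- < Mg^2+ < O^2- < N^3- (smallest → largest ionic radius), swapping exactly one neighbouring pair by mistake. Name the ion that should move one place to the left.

Check each adjacent pair. F^- and Mg^2+ are reversed: they are isoelectronic (10 e⁻) and Mg has more protons than F (12 vs 9), making Mg^2+ smaller. No other neighbouring pair contradicts the periodic trends, so Mg^2+ is the ion listed too late.

Mg^2+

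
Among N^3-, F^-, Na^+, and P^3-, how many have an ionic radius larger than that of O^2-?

2

First list Z and electron count for each: Na^+: 10 e⁻, Z=11, F^-: 10 e⁻, Z=9, O^2-: 10 e⁻, Z=8, N^3-: 10 e⁻, Z=7, P^3-: 18 e⁻, Z=15. Na^+ < F^- (both 10 e⁻, Z=11>9); F^- < O^2- (both 10 e⁻, Z=9>8); O^2- < N^3- (isoelectronic, higher Z=8 is smaller); N^3- < P^3- (same group, 1 shell fewer).
Overall: Na^+ < F^- < O^2- < N^3- < P^3-. O^2- has 2 below it and 2 above. Count: 2.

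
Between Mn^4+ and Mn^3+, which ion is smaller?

For a single element, ionic radius drops as positive charge rises — Mn^4+ < Mn^3+.

Mn^4+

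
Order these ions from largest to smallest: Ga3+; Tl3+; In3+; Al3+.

Tl3+ > In3+ > Ga3+ > Al3+

Same group, same charge. Going down the group adds an extra shell of electrons, so the ion gets larger: Al3+ is highest in the group and smallest.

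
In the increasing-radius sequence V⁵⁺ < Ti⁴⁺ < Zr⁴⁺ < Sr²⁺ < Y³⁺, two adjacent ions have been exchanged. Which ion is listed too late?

Y³⁺

Scanning neighbour by neighbour, only Sr²⁺/Y³⁺ violates a trend: they are isoelectronic (36 e⁻) and Y has more protons than Sr (39 vs 38), making Y³⁺ smaller. That makes Y³⁺ the one sitting a position late relative to where it belongs.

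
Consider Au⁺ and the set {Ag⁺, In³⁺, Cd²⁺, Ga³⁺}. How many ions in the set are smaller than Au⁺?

4

Electron counts and nuclear charges: Ga³⁺ has 28 e⁻ (Z=31), In³⁺ has 46 e⁻ (Z=49), Cd²⁺ has 46 e⁻ (Z=48), Ag⁺ has 46 e⁻ (Z=47), Au⁺ has 78 e⁻ (Z=79). Ga³⁺ < In³⁺ (same group, period 4 vs 5); In³⁺ < Cd²⁺ (both 46 e⁻, Z=49>48); Cd²⁺ < Ag⁺ (isoelectronic, higher Z=48 is smaller); Ag⁺ < Au⁺ (same group, 1 shell fewer).
Ordering all of them (including Au⁺) by radius gives Ga³⁺ < In³⁺ < Cd²⁺ < Ag⁺ < Au⁺. So 4 are smaller.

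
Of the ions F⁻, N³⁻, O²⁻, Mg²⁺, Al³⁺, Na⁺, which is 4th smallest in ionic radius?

All of these have 10 electrons (isoelectronic). With the same electron cloud, the ion with the most protons pulls it in tightest. Nuclear charges: Al³⁺ (Z=13), Mg²⁺ (Z=12), Na⁺ (Z=11), F⁻ (Z=9), O²⁻ (Z=8), N³⁻ (Z=7). Highest Z is smallest.
That gives Al³⁺ < Mg²⁺ < Na⁺ < F⁻ < O²⁻ < N³⁻. From the smallest end, number 4 is F⁻.

F⁻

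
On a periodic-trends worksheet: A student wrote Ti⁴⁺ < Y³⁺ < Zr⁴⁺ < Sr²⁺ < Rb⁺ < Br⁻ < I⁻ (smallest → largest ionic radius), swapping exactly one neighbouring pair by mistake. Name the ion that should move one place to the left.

The pair Y³⁺, Zr⁴⁺ is the wrong way round — they are isoelectronic (36 e⁻) and Zr has more protons than Y (40 vs 39), making Zr⁴⁺ smaller. All other adjacent pairs agree with periodic trends, so Zr⁴⁺ is the misplaced ion.

Zr⁴⁺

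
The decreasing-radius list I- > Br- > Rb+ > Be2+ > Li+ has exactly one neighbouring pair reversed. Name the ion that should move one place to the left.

The pair Be2+, Li+ is the wrong way round — they are isoelectronic (2 e⁻) and Be has more protons than Li (4 vs 3), making Be2+ smaller. All other adjacent pairs agree with periodic trends, so Li+ is the misplaced ion.

Li+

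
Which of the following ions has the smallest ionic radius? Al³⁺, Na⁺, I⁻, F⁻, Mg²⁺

Tabulating Z and e⁻: Al³⁺ has 10 e⁻ (Z=13), Mg²⁺ has 10 e⁻ (Z=12), Na⁺ has 10 e⁻ (Z=11), F⁻ has 10 e⁻ (Z=9), I⁻ has 54 e⁻ (Z=53). Al³⁺ < Mg²⁺ (isoelectronic, higher Z=13 is smaller); Mg²⁺ < Na⁺ (isoelectronic, higher Z=12 is smaller); Na⁺ < F⁻ (both 10 e⁻, Z=11>9); F⁻ < I⁻ (same group, period 2 vs 5).

Al³⁺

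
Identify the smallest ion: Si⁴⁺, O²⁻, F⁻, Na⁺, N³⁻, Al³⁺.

Isoelectronic series (10 e⁻ each). Size is set by nuclear charge: more protons means a smaller ion. Si⁴⁺ (Z=14), Al³⁺ (Z=13), Na⁺ (Z=11), F⁻ (Z=9), O²⁻ (Z=8), N³⁻ (Z=7).

Si⁴⁺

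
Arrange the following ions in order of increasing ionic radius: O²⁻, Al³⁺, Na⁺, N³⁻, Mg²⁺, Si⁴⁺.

Si⁴⁺ < Al³⁺ < Mg²⁺ < Na⁺ < O²⁻ < N³⁻

All of these have 10 electrons (isoelectronic). With the same electron cloud, the ion with the most protons pulls it in tightest. Nuclear charges: Si⁴⁺ (Z=14), Al³⁺ (Z=13), Mg²⁺ (Z=12), Na⁺ (Z=11), O²⁻ (Z=8), N³⁻ (Z=7). Highest Z is smallest.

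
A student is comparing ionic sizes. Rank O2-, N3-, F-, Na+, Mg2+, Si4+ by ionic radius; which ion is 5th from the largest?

All of these have 10 electrons (isoelectronic). With the same electron cloud, the ion with the most protons pulls it in tightest. Nuclear charges: Si4+ (Z=14), Mg2+ (Z=12), Na+ (Z=11), F- (Z=9), O2- (Z=8), N3- (Z=7). Highest Z is smallest.
That gives Si4+ < Mg2+ < Na+ < F- < O2- < N3-. From the largest end, number 5 is Mg2+.

Mg2+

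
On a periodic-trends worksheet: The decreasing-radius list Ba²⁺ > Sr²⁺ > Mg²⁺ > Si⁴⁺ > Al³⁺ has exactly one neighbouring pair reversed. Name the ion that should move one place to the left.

Al³⁺

The pair Si⁴⁺, Al³⁺ is the wrong way round — Si⁴⁺ and Al³⁺ share 10 electrons; the higher nuclear charge on Si (Z=14) contracts it more, so Si⁴⁺ < Al³⁺. All other adjacent pairs agree with periodic trends, so Al³⁺ is the misplaced ion.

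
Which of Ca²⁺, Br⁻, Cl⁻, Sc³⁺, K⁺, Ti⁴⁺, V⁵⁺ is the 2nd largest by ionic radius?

Work out protons and electrons: V⁵⁺ (Z=23, 18 e⁻), Ti⁴⁺ (Z=22, 18 e⁻), Sc³⁺ (Z=21, 18 e⁻), Ca²⁺ (Z=20, 18 e⁻), K⁺ (Z=19, 18 e⁻), Cl⁻ (Z=17, 18 e⁻), Br⁻ (Z=35, 36 e⁻). V⁵⁺ < Ti⁴⁺ (isoelectronic, higher Z=23 is smaller); Ti⁴⁺ < Sc³⁺ (isoelectronic, higher Z=22 is smaller); Sc³⁺ < Ca²⁺ (isoelectronic, higher Z=21 is smaller); Ca²⁺ < K⁺ (isoelectronic, higher Z=20 is smaller); K⁺ < Cl⁻ (both 18 e⁻, Z=19>17); Cl⁻ < Br⁻ (same group, 1 shell fewer).
That gives V⁵⁺ < Ti⁴⁺ < Sc³⁺ < Ca²⁺ < K⁺ < Cl⁻ < Br⁻. From the largest end, number 2 is Cl⁻.

Cl⁻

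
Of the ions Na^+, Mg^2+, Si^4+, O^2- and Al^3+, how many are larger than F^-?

1

These species are isoelectronic with 10 electrons. The only difference is the number of protons: Si^4+ (Z=14), Al^3+ (Z=13), Mg^2+ (Z=12), Na^+ (Z=11), F^- (Z=9), O^2- (Z=8). The strongest nuclear pull (Si^4+) gives the smallest ion.
Relative to F^-, the ions that are larger are O^2-. So 1 is larger.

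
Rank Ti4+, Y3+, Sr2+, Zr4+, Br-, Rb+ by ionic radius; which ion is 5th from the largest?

Work out protons and electrons: Ti4+: 18 e⁻, Z=22, Zr4+: 36 e⁻, Z=40, Y3+: 36 e⁻, Z=39, Sr2+: 36 e⁻, Z=38, Rb+: 36 e⁻, Z=37, Br-: 36 e⁻, Z=35. Ti4+ < Zr4+ (same group, 1 shell fewer); Zr4+ < Y3+ (isoelectronic, higher Z=40 is smaller); Y3+ < Sr2+ (both 36 e⁻, Z=39>38); Sr2+ < Rb+ (both 36 e⁻, Z=38>37); Rb+ < Br- (both 36 e⁻, Z=37>35).
That gives Ti4+ < Zr4+ < Y3+ < Sr2+ < Rb+ < Br-. From the largest end, number 5 is Zr4+.

Zr4+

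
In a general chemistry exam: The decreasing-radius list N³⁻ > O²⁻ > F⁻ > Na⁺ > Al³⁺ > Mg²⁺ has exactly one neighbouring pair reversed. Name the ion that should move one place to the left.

Compare adjacent ions: both have 10 electrons but Z(Al)=13 > Z(Mg)=12, so Al³⁺ should be the smaller of the two — yet in this decreasing list Al³⁺ sits before Mg²⁺. Nothing else is reversed, so Mg²⁺ should move one place to the left.

Mg²⁺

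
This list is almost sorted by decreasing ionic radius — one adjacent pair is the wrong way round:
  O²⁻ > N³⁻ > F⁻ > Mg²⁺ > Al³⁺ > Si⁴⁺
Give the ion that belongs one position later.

O²⁻

Check each adjacent pair. O²⁻ and N³⁻ are reversed: both have 10 electrons but Z(O)=8 > Z(N)=7, so O²⁻ should be the smaller of the two. No other neighbouring pair contradicts the periodic trends, so O²⁻ is the ion listed too early.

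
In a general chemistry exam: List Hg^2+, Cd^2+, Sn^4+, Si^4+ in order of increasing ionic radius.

Si^4+ < Sn^4+ < Cd^2+ < Hg^2+

Electron counts and nuclear charges: Si^4+ (Z=14, 10 e⁻), Sn^4+ (Z=50, 46 e⁻), Cd^2+ (Z=48, 46 e⁻), Hg^2+ (Z=80, 78 e⁻). Si^4+ < Sn^4+ (same group, period 3 vs 5); Sn^4+ < Cd^2+ (isoelectronic, higher Z=50 is smaller); Cd^2+ < Hg^2+ (same group, period 5 vs 6).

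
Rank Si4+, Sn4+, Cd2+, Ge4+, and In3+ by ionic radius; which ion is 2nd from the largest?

Tabulating Z and e⁻: Si4+ (Z=14, 10 e⁻), Ge4+ (Z=32, 28 e⁻), Sn4+ (Z=50, 46 e⁻), In3+ (Z=49, 46 e⁻), Cd2+ (Z=48, 46 e⁻). Si4+ < Ge4+ (same group, 1 shell fewer); Ge4+ < Sn4+ (same group, period 4 vs 5); Sn4+ < In3+ (isoelectronic, higher Z=50 is smaller); In3+ < Cd2+ (isoelectronic, higher Z=49 is smaller).
That gives Si4+ < Ge4+ < Sn4+ < In3+ < Cd2+. From the largest end, number 2 is In3+.

In3+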